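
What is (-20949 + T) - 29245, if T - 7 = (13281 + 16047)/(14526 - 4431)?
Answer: -168869479/3365 ≈ -50184.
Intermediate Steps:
T = 33331/3365 (T = 7 + (13281 + 16047)/(14526 - 4431) = 7 + 29328/10095 = 7 + 29328*(1/10095) = 7 + 9776/3365 = 33331/3365 ≈ 9.9052)
(-20949 + T) - 29245 = (-20949 + 33331/3365) - 29245 = -70460054/3365 - 29245 = -168869479/3365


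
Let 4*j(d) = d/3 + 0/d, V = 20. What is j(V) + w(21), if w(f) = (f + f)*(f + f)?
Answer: 5297/3 ≈ 1765.7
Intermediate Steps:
w(f) = 4*f**2 (w(f) = (2*f)*(2*f) = 4*f**2)
j(d) = d/12 (j(d) = (d/3 + 0/d)/4 = (d*(1/3) + 0)/4 = (d/3 + 0)/4 = (d/3)/4 = d/12)
j(V) + w(21) = (1/12)*20 + 4*21**2 = 5/3 + 4*441 = 5/3 + 1764 = 5297/3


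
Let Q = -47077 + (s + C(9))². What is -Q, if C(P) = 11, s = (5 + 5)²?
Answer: 34756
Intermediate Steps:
s = 100 (s = 10² = 100)
Q = -34756 (Q = -47077 + (100 + 11)² = -47077 + 111² = -47077 + 12321 = -34756)
-Q = -1*(-34756) = 34756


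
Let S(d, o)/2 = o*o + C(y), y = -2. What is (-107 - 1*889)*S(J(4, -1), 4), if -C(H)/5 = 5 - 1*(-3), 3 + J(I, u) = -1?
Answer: 47808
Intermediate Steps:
J(I, u) = -4 (J(I, u) = -3 - 1 = -4)
C(H) = -40 (C(H) = -5*(5 - 1*(-3)) = -5*(5 + 3) = -5*8 = -40)
S(d, o) = -80 + 2*o**2 (S(d, o) = 2*(o*o - 40) = 2*(o**2 - 40) = 2*(-40 + o**2) = -80 + 2*o**2)
(-107 - 1*889)*S(J(4, -1), 4) = (-107 - 1*889)*(-80 + 2*4**2) = (-107 - 889)*(-80 + 2*16) = -996*(-80 + 32) = -996*(-48) = 47808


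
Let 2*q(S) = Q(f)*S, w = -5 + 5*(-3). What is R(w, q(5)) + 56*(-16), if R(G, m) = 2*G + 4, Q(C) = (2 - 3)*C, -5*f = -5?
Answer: -932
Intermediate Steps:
f = 1 (f = -1/5*(-5) = 1)
w = -20 (w = -5 - 15 = -20)
Q(C) = -C
q(S) = -S/2 (q(S) = ((-1*1)*S)/2 = (-S)/2 = -S/2)
R(G, m) = 4 + 2*G
R(w, q(5)) + 56*(-16) = (4 + 2*(-20)) + 56*(-16) = (4 - 40) - 896 = -36 - 896 = -932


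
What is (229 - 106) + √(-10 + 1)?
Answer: 123 + 3*I ≈ 123.0 + 3.0*I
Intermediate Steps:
(229 - 106) + √(-10 + 1) = 123 + √(-9) = 123 + 3*I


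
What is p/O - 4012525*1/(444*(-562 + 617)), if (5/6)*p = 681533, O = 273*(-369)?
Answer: -4284660343/24848460 ≈ -172.43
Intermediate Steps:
O = -100737
p = 4089198/5 (p = (6/5)*681533 = 4089198/5 ≈ 8.1784e+5)
p/O - 4012525*1/(444*(-562 + 617)) = (4089198/5)/(-100737) - 4012525*1/(444*(-562 + 617)) = (4089198/5)*(-1/100737) - 4012525/(444*55) = -1363066/167895 - 4012525/24420 = -1363066/167895 - 4012525*1/24420 = -1363066/167895 - 72955/444 = -4284660343/24848460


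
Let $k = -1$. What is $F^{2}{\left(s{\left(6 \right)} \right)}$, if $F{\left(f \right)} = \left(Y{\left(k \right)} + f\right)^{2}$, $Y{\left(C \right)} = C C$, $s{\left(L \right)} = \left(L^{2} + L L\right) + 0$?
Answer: $28398241$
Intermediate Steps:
$s{\left(L \right)} = 2 L^{2}$ ($s{\left(L \right)} = \left(L^{2} + L^{2}\right) + 0 = 2 L^{2} + 0 = 2 L^{2}$)
$Y{\left(C \right)} = C^{2}$
$F{\left(f \right)} = \left(1 + f\right)^{2}$ ($F{\left(f \right)} = \left(\left(-1\right)^{2} + f\right)^{2} = \left(1 + f\right)^{2}$)
$F^{2}{\left(s{\left(6 \right)} \right)} = \left(\left(1 + 2 \cdot 6^{2}\right)^{2}\right)^{2} = \left(\left(1 + 2 \cdot 36\right)^{2}\right)^{2} = \left(\left(1 + 72\right)^{2}\right)^{2} = \left(73^{2}\right)^{2} = 5329^{2} = 28398241$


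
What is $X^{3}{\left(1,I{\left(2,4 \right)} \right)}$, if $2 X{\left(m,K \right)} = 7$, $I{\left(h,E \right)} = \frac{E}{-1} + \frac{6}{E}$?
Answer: $\frac{343}{8} \approx 42.875$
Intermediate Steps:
$I{\left(h,E \right)} = - E + \frac{6}{E}$ ($I{\left(h,E \right)} = E \left(-1\right) + \frac{6}{E} = - E + \frac{6}{E}$)
$X{\left(m,K \right)} = \frac{7}{2}$ ($X{\left(m,K \right)} = \frac{1}{2} \cdot 7 = \frac{7}{2}$)
$X^{3}{\left(1,I{\left(2,4 \right)} \right)} = \left(\frac{7}{2}\right)^{3} = \frac{343}{8}$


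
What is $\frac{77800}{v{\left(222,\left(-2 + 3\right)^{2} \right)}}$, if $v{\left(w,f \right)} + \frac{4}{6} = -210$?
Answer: $- \frac{29175}{79} \approx -369.3$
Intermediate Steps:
$v{\left(w,f \right)} = - \frac{632}{3}$ ($v{\left(w,f \right)} = - \frac{2}{3} - 210 = - \frac{632}{3}$)
$\frac{77800}{v{\left(222,\left(-2 + 3\right)^{2} \right)}} = \frac{77800}{- \frac{632}{3}} = 77800 \left(- \frac{3}{632}\right) = - \frac{29175}{79}$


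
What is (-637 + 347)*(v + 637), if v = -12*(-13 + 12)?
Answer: -188210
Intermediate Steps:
v = 12 (v = -12*(-1) = 12)
(-637 + 347)*(v + 637) = (-637 + 347)*(12 + 637) = -290*649 = -188210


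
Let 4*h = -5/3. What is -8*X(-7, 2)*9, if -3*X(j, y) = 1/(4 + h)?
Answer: 288/43 ≈ 6.6977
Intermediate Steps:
h = -5/12 (h = (-5/3)/4 = (-5*⅓)/4 = (¼)*(-5/3) = -5/12 ≈ -0.41667)
X(j, y) = -4/43 (X(j, y) = -1/(3*(4 - 5/12)) = -1/(3*43/12) = -⅓*12/43 = -4/43)
-8*X(-7, 2)*9 = -8*(-4/43)*9 = (32/43)*9 = 288/43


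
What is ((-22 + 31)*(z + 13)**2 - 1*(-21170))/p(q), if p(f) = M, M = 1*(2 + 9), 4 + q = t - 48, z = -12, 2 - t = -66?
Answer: 21179/11 ≈ 1925.4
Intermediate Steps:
t = 68 (t = 2 - 1*(-66) = 2 + 66 = 68)
q = 16 (q = -4 + (68 - 48) = -4 + 20 = 16)
M = 11 (M = 1*11 = 11)
p(f) = 11
((-22 + 31)*(z + 13)**2 - 1*(-21170))/p(q) = ((-22 + 31)*(-12 + 13)**2 - 1*(-21170))/11 = (9*1**2 + 21170)*(1/11) = (9*1 + 21170)*(1/11) = (9 + 21170)*(1/11) = 21179*(1/11) = 21179/11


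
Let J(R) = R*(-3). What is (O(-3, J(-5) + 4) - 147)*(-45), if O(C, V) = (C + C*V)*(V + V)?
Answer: 109215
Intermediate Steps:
J(R) = -3*R
O(C, V) = 2*V*(C + C*V) (O(C, V) = (C + C*V)*(2*V) = 2*V*(C + C*V))
(O(-3, J(-5) + 4) - 147)*(-45) = (2*(-3)*(-3*(-5) + 4)*(1 + (-3*(-5) + 4)) - 147)*(-45) = (2*(-3)*(15 + 4)*(1 + (15 + 4)) - 147)*(-45) = (2*(-3)*19*(1 + 19) - 147)*(-45) = (2*(-3)*19*20 - 147)*(-45) = (-2280 - 147)*(-45) = -2427*(-45) = 109215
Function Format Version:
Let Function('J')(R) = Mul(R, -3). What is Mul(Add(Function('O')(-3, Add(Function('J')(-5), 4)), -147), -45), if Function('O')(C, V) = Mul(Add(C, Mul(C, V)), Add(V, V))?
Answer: 109215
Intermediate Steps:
Function('J')(R) = Mul(-3, R)
Function('O')(C, V) = Mul(2, V, Add(C, Mul(C, V))) (Function('O')(C, V) = Mul(Add(C, Mul(C, V)), Mul(2, V)) = Mul(2, V, Add(C, Mul(C, V))))
Mul(Add(Function('O')(-3, Add(Function('J')(-5), 4)), -147), -45) = Mul(Add(Mul(2, -3, Add(Mul(-3, -5), 4), Add(1, Add(Mul(-3, -5), 4))), -147), -45) = Mul(Add(Mul(2, -3, Add(15, 4), Add(1, Add(15, 4))), -147), -45) = Mul(Add(Mul(2, -3, 19, Add(1, 19)), -147), -45) = Mul(Add(Mul(2, -3, 19, 20), -147), -45) = Mul(Add(-2280, -147), -45) = Mul(-2427, -45) = 109215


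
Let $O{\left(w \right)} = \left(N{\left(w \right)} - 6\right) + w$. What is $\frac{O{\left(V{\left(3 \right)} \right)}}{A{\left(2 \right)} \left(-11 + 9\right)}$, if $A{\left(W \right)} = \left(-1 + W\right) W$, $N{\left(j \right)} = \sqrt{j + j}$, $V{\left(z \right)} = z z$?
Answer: $- \frac{3}{4} - \frac{3 \sqrt{2}}{4} \approx -1.8107$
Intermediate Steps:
$V{\left(z \right)} = z^{2}$
$N{\left(j \right)} = \sqrt{2} \sqrt{j}$ ($N{\left(j \right)} = \sqrt{2 j} = \sqrt{2} \sqrt{j}$)
$O{\left(w \right)} = -6 + w + \sqrt{2} \sqrt{w}$ ($O{\left(w \right)} = \left(\sqrt{2} \sqrt{w} - 6\right) + w = \left(-6 + \sqrt{2} \sqrt{w}\right) + w = -6 + w + \sqrt{2} \sqrt{w}$)
$A{\left(W \right)} = W \left(-1 + W\right)$
$\frac{O{\left(V{\left(3 \right)} \right)}}{A{\left(2 \right)} \left(-11 + 9\right)} = \frac{-6 + 3^{2} + \sqrt{2} \sqrt{3^{2}}}{2 \left(-1 + 2\right) \left(-11 + 9\right)} = \frac{-6 + 9 + \sqrt{2} \sqrt{9}}{2 \cdot 1 \left(-2\right)} = \frac{-6 + 9 + \sqrt{2} \cdot 3}{2 \left(-2\right)} = \frac{-6 + 9 + 3 \sqrt{2}}{-4} = \left(3 + 3 \sqrt{2}\right) \left(- \frac{1}{4}\right) = - \frac{3}{4} - \frac{3 \sqrt{2}}{4}$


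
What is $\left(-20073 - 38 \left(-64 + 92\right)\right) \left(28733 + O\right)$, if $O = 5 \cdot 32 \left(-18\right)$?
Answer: $-546454861$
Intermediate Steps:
$O = -2880$ ($O = 160 \left(-18\right) = -2880$)
$\left(-20073 - 38 \left(-64 + 92\right)\right) \left(28733 + O\right) = \left(-20073 - 38 \left(-64 + 92\right)\right) \left(28733 - 2880\right) = \left(-20073 - 1064\right) 25853 = \left(-21137\right) 25853 = -546454861$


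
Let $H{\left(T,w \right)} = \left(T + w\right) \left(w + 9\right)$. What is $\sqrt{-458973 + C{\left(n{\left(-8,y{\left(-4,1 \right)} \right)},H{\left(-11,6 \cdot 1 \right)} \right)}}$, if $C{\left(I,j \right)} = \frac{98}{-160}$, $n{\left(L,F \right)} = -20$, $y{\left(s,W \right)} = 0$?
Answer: $\frac{i \sqrt{183589445}}{20} \approx 677.48 i$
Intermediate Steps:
$H{\left(T,w \right)} = \left(9 + w\right) \left(T + w\right)$ ($H{\left(T,w \right)} = \left(T + w\right) \left(9 + w\right) = \left(9 + w\right) \left(T + w\right)$)
$C{\left(I,j \right)} = - \frac{49}{80}$ ($C{\left(I,j \right)} = 98 \left(- \frac{1}{160}\right) = - \frac{49}{80}$)
$\sqrt{-458973 + C{\left(n{\left(-8,y{\left(-4,1 \right)} \right)},H{\left(-11,6 \cdot 1 \right)} \right)}} = \sqrt{-458973 - \frac{49}{80}} = \sqrt{- \frac{36717889}{80}} = \frac{i \sqrt{183589445}}{20}$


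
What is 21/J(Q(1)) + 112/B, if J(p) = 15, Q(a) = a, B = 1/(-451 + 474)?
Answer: 12887/5 ≈ 2577.4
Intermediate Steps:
B = 1/23 ≈ 0.043478
21/J(Q(1)) + 112/B = 21/15 + 112/(1/23) = 21*(1/15) + 112*23 = 7/5 + 2576 = 12887/5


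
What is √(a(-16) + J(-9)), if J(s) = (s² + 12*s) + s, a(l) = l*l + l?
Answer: 2*√51 ≈ 14.283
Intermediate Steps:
a(l) = l + l² (a(l) = l² + l = l + l²)
J(s) = s² + 13*s
√(a(-16) + J(-9)) = √(-16*(1 - 16) - 9*(13 - 9)) = √(-16*(-15) - 9*4) = √(240 - 36) = √204 = 2*√51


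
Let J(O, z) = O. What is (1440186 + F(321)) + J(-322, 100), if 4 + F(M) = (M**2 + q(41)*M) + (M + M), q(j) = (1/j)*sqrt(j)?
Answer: 1543543 + 321*sqrt(41)/41 ≈ 1.5436e+6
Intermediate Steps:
q(j) = 1/sqrt(j) (q(j) = sqrt(j)/j = 1/sqrt(j))
F(M) = -4 + M**2 + 2*M + M*sqrt(41)/41 (F(M) = -4 + ((M**2 + M/sqrt(41)) + (M + M)) = -4 + ((M**2 + (sqrt(41)/41)*M) + 2*M) = -4 + ((M**2 + M*sqrt(41)/41) + 2*M) = -4 + (M**2 + 2*M + M*sqrt(41)/41) = -4 + M**2 + 2*M + M*sqrt(41)/41)
(1440186 + F(321)) + J(-322, 100) = (1440186 + (-4 + 321**2 + 2*321 + (1/41)*321*sqrt(41))) - 322 = (1440186 + (-4 + 103041 + 642 + 321*sqrt(41)/41)) - 322 = (1440186 + (103679 + 321*sqrt(41)/41)) - 322 = (1543865 + 321*sqrt(41)/41) - 322 = 1543543 + 321*sqrt(41)/41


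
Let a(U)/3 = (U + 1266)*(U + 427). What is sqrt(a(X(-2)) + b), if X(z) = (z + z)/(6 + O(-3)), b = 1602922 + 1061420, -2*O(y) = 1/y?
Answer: 24*sqrt(10179073)/37 ≈ 2069.5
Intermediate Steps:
O(y) = -1/(2*y)
b = 2664342
X(z) = 12*z/37 (X(z) = (z + z)/(6 - 1/2/(-3)) = (2*z)/(6 - 1/2*(-1/3)) = (2*z)/(6 + 1/6) = (2*z)/(37/6) = (2*z)*(6/37) = 12*z/37)
a(U) = 3*(427 + U)*(1266 + U) (a(U) = 3*((U + 1266)*(U + 427)) = 3*((1266 + U)*(427 + U)) = 3*((427 + U)*(1266 + U)) = 3*(427 + U)*(1266 + U))
sqrt(a(X(-2)) + b) = sqrt((1621746 + 3*((12/37)*(-2))**2 + 5079*((12/37)*(-2))) + 2664342) = sqrt((1621746 + 3*(-24/37)**2 + 5079*(-24/37)) + 2664342) = sqrt((1621746 + 3*(576/1369) - 121896/37) + 2664342) = sqrt((1621746 + 1728/1369 - 121896/37) + 2664342) = sqrt(2215661850/1369 + 2664342) = sqrt(5863146048/1369) = 24*sqrt(10179073)/37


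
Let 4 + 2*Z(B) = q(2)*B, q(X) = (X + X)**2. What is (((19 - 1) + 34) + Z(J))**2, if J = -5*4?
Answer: 12100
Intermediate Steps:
J = -20
q(X) = 4*X**2 (q(X) = (2*X)**2 = 4*X**2)
Z(B) = -2 + 8*B (Z(B) = -2 + ((4*2**2)*B)/2 = -2 + ((4*4)*B)/2 = -2 + (16*B)/2 = -2 + 8*B)
(((19 - 1) + 34) + Z(J))**2 = (((19 - 1) + 34) + (-2 + 8*(-20)))**2 = ((18 + 34) + (-2 - 160))**2 = (52 - 162)**2 = (-110)**2 = 12100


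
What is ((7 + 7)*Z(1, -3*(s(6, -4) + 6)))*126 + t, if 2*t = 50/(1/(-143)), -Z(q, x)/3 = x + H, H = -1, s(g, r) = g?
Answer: 192229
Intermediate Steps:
Z(q, x) = 3 - 3*x (Z(q, x) = -3*(x - 1) = -3*(-1 + x) = 3 - 3*x)
t = -3575 (t = (50/(1/(-143)))/2 = (50/(-1/143))/2 = (50*(-143))/2 = (1/2)*(-7150) = -3575)
((7 + 7)*Z(1, -3*(s(6, -4) + 6)))*126 + t = ((7 + 7)*(3 - (-9)*(6 + 6)))*126 - 3575 = (14*(3 - (-9)*12))*126 - 3575 = (14*(3 - 3*(-36)))*126 - 3575 = (14*(3 + 108))*126 - 3575 = (14*111)*126 - 3575 = 1554*126 - 3575 = 195804 - 3575 = 192229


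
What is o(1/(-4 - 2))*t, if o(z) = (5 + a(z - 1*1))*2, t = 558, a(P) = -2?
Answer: 3348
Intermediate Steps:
o(z) = 6 (o(z) = (5 - 2)*2 = 3*2 = 6)
o(1/(-4 - 2))*t = 6*558 = 3348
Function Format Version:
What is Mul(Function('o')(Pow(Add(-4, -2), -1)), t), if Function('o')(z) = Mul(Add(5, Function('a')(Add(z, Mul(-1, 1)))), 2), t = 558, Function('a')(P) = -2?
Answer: 3348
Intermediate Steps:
Function('o')(z) = 6 (Function('o')(z) = Mul(Add(5, -2), 2) = Mul(3, 2) = 6)
Mul(Function('o')(Pow(Add(-4, -2), -1)), t) = Mul(6, 558) = 3348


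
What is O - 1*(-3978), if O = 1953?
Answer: 5931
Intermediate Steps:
O - 1*(-3978) = 1953 - 1*(-3978) = 1953 + 3978 = 5931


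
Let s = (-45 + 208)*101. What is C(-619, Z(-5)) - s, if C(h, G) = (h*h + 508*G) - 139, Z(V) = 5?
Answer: 369099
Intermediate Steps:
C(h, G) = -139 + h² + 508*G (C(h, G) = (h² + 508*G) - 139 = -139 + h² + 508*G)
s = 16463 (s = 163*101 = 16463)
C(-619, Z(-5)) - s = (-139 + (-619)² + 508*5) - 1*16463 = (-139 + 383161 + 2540) - 16463 = 385562 - 16463 = 369099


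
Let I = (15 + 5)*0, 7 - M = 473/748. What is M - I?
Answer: 433/68 ≈ 6.3676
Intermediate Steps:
M = 433/68 (M = 7 - 473/748 = 7 - 1*43/68 = 7 - 43/68 = 433/68 ≈ 6.3676)
I = 0 (I = 20*0 = 0)
M - I = 433/68 - 1*0 = 433/68 + 0 = 433/68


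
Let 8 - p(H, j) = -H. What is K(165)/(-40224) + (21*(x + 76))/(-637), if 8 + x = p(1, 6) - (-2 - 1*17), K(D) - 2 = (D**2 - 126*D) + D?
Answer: -6092647/1830192 ≈ -3.3290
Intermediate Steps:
K(D) = 2 + D**2 - 125*D (K(D) = 2 + ((D**2 - 126*D) + D) = 2 + (D**2 - 125*D) = 2 + D**2 - 125*D)
p(H, j) = 8 + H (p(H, j) = 8 - (-1)*H = 8 + H)
x = 20 (x = -8 + ((8 + 1) - (-2 - 1*17)) = -8 + (9 - (-2 - 17)) = -8 + (9 - 1*(-19)) = -8 + (9 + 19) = -8 + 28 = 20)
K(165)/(-40224) + (21*(x + 76))/(-637) = (2 + 165**2 - 125*165)/(-40224) + (21*(20 + 76))/(-637) = (2 + 27225 - 20625)*(-1/40224) + (21*96)*(-1/637) = 6602*(-1/40224) + 2016*(-1/637) = -3301/20112 - 288/91 = -6092647/1830192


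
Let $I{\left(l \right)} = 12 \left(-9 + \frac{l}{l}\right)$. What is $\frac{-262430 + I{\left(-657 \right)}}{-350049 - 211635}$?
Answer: $\frac{131263}{280842} \approx 0.46739$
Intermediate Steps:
$I{\left(l \right)} = -96$ ($I{\left(l \right)} = 12 \left(-9 + 1\right) = 12 \left(-8\right) = -96$)
$\frac{-262430 + I{\left(-657 \right)}}{-350049 - 211635} = \frac{-262430 - 96}{-350049 - 211635} = - \frac{262526}{-561684} = \left(-262526\right) \left(- \frac{1}{561684}\right) = \frac{131263}{280842}$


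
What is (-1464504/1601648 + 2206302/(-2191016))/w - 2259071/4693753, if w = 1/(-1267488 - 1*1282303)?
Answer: 2521702647327547875338261/514734026680436972 ≈ 4.8990e+6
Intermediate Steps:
w = -1/2549791 (w = 1/(-1267488 - 1282303) = 1/(-2549791) = -1/2549791 ≈ -3.9219e-7)
(-1464504/1601648 + 2206302/(-2191016))/w - 2259071/4693753 = (-1464504/1601648 + 2206302/(-2191016))/(-1/2549791) - 2259071/4693753 = (-1464504*1/1601648 + 2206302*(-1/2191016))*(-2549791) - 2259071*1/4693753 = (-183063/200206 - 1103151/1095508)*(-2549791) - 2259071/4693753 = -210702215055/109663637324*(-2549791) - 2259071/4693753 = 537246611627303505/109663637324 - 2259071/4693753 = 2521702647327547875338261/514734026680436972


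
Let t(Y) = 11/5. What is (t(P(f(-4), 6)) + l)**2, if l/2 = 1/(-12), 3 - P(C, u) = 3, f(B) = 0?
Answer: 3721/900 ≈ 4.1344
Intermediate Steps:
P(C, u) = 0 (P(C, u) = 3 - 1*3 = 3 - 3 = 0)
l = -1/6 (l = 2*(1/(-12)) = 2*(1*(-1/12)) = 2*(-1/12) = -1/6 ≈ -0.16667)
t(Y) = 11/5 (t(Y) = 11*(1/5) = 11/5)
(t(P(f(-4), 6)) + l)**2 = (11/5 - 1/6)**2 = (61/30)**2 = 3721/900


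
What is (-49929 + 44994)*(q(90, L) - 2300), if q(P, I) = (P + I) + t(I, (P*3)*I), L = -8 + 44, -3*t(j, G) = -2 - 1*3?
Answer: 10720465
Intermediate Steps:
t(j, G) = 5/3 (t(j, G) = -(-2 - 1*3)/3 = -(-2 - 3)/3 = -1/3*(-5) = 5/3)
L = 36
q(P, I) = 5/3 + I + P (q(P, I) = (P + I) + 5/3 = (I + P) + 5/3 = 5/3 + I + P)
(-49929 + 44994)*(q(90, L) - 2300) = (-49929 + 44994)*((5/3 + 36 + 90) - 2300) = -4935*(383/3 - 2300) = -4935*(-6517/3) = 10720465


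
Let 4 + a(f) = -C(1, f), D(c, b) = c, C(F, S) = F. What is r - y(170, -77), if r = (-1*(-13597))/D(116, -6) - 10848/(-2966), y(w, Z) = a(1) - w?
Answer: 50898435/172028 ≈ 295.87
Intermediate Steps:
a(f) = -5 (a(f) = -4 - 1*1 = -4 - 1 = -5)
y(w, Z) = -5 - w
r = 20793535/172028 (r = -1*(-13597)/116 - 10848/(-2966) = 13597*(1/116) - 10848*(-1/2966) = 13597/116 + 5424/1483 = 20793535/172028 ≈ 120.87)
r - y(170, -77) = 20793535/172028 - (-5 - 1*170) = 20793535/172028 - (-5 - 170) = 20793535/172028 - 1*(-175) = 20793535/172028 + 175 = 50898435/172028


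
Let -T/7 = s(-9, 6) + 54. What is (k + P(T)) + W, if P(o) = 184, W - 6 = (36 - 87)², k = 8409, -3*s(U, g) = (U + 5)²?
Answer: 11200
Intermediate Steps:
s(U, g) = -(5 + U)²/3 (s(U, g) = -(U + 5)²/3 = -(5 + U)²/3)
W = 2607 (W = 6 + (36 - 87)² = 6 + (-51)² = 6 + 2601 = 2607)
T = -1022/3 (T = -7*(-(5 - 9)²/3 + 54) = -7*(-⅓*(-4)² + 54) = -7*(-⅓*16 + 54) = -7*(-16/3 + 54) = -7*146/3 = -1022/3 ≈ -340.67)
(k + P(T)) + W = (8409 + 184) + 2607 = 8593 + 2607 = 11200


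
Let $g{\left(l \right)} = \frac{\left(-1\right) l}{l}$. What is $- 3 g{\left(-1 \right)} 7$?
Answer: $21$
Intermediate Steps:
$g{\left(l \right)} = -1$
$- 3 g{\left(-1 \right)} 7 = \left(-3\right) \left(-1\right) 7 = 3 \cdot 7 = 21$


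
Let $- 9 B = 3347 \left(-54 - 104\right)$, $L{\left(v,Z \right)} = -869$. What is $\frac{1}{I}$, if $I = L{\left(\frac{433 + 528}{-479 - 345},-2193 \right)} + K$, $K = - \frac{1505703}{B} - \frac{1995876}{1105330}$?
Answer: $- \frac{292263621290}{261994166598253} \approx -0.0011155$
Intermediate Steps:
$B = \frac{528826}{9}$ ($B = - \frac{3347 \left(-54 - 104\right)}{9} = - \frac{3347 \left(-158\right)}{9} = \left(- \frac{1}{9}\right) \left(-528826\right) = \frac{528826}{9} \approx 58758.0$)
$K = - \frac{8017079697243}{292263621290}$ ($K = - \frac{1505703}{\frac{528826}{9}} - \frac{1995876}{1105330} = \left(-1505703\right) \frac{9}{528826} - \frac{997938}{552665} = - \frac{13551327}{528826} - \frac{997938}{552665} = - \frac{8017079697243}{292263621290} \approx -27.431$)
$I = - \frac{261994166598253}{292263621290}$ ($I = -869 - \frac{8017079697243}{292263621290} = - \frac{261994166598253}{292263621290} \approx -896.43$)
$\frac{1}{I} = \frac{1}{- \frac{261994166598253}{292263621290}} = - \frac{292263621290}{261994166598253}$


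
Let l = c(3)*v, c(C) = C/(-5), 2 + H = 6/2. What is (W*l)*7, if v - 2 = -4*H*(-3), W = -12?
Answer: 3528/5 ≈ 705.60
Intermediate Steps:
H = 1 (H = -2 + 6/2 = -2 + 6*(1/2) = -2 + 3 = 1)
c(C) = -C/5 (c(C) = C*(-1/5) = -C/5)
v = 14 (v = 2 - 4*1*(-3) = 2 - 4*(-3) = 2 + 12 = 14)
l = -42/5 (l = -1/5*3*14 = -3/5*14 = -42/5 ≈ -8.4000)
(W*l)*7 = -12*(-42/5)*7 = (504/5)*7 = 3528/5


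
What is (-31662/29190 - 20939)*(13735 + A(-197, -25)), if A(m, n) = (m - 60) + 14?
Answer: -1374477423904/4865 ≈ -2.8252e+8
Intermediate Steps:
A(m, n) = -46 + m (A(m, n) = (-60 + m) + 14 = -46 + m)
(-31662/29190 - 20939)*(13735 + A(-197, -25)) = (-31662/29190 - 20939)*(13735 + (-46 - 197)) = (-31662*1/29190 - 20939)*(13735 - 243) = (-5277/4865 - 20939)*13492 = -101873512/4865*13492 = -1374477423904/4865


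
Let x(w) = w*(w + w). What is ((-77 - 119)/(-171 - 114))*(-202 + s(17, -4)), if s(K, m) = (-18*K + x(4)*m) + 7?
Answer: -123284/285 ≈ -432.58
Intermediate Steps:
x(w) = 2*w² (x(w) = w*(2*w) = 2*w²)
s(K, m) = 7 - 18*K + 32*m (s(K, m) = (-18*K + (2*4²)*m) + 7 = (-18*K + (2*16)*m) + 7 = (-18*K + 32*m) + 7 = 7 - 18*K + 32*m)
((-77 - 119)/(-171 - 114))*(-202 + s(17, -4)) = ((-77 - 119)/(-171 - 114))*(-202 + (7 - 18*17 + 32*(-4))) = (-196/(-285))*(-202 + (7 - 306 - 128)) = (-196*(-1/285))*(-202 - 427) = (196/285)*(-629) = -123284/285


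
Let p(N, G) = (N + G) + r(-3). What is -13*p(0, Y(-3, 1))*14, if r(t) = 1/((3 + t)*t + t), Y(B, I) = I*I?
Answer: -364/3 ≈ -121.33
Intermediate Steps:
Y(B, I) = I**2
r(t) = 1/(t + t*(3 + t)) (r(t) = 1/(t*(3 + t) + t) = 1/(t + t*(3 + t)))
p(N, G) = -1/3 + G + N (p(N, G) = (N + G) + 1/((-3)*(4 - 3)) = (G + N) - 1/3/1 = (G + N) - 1/3*1 = (G + N) - 1/3 = -1/3 + G + N)
-13*p(0, Y(-3, 1))*14 = -13*(-1/3 + 1**2 + 0)*14 = -13*(-1/3 + 1 + 0)*14 = -13*2/3*14 = -26/3*14 = -364/3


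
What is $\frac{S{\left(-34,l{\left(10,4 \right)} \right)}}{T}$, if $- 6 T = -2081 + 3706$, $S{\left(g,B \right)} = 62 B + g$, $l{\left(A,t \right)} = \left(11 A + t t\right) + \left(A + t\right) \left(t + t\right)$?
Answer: $- \frac{88332}{1625} \approx -54.358$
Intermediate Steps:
$l{\left(A,t \right)} = t^{2} + 11 A + 2 t \left(A + t\right)$ ($l{\left(A,t \right)} = \left(11 A + t^{2}\right) + \left(A + t\right) 2 t = \left(t^{2} + 11 A\right) + 2 t \left(A + t\right) = t^{2} + 11 A + 2 t \left(A + t\right)$)
$S{\left(g,B \right)} = g + 62 B$
$T = - \frac{1625}{6}$ ($T = - \frac{-2081 + 3706}{6} = \left(- \frac{1}{6}\right) 1625 = - \frac{1625}{6} \approx -270.83$)
$\frac{S{\left(-34,l{\left(10,4 \right)} \right)}}{T} = \frac{-34 + 62 \left(3 \cdot 4^{2} + 11 \cdot 10 + 2 \cdot 10 \cdot 4\right)}{- \frac{1625}{6}} = \left(-34 + 62 \left(3 \cdot 16 + 110 + 80\right)\right) \left(- \frac{6}{1625}\right) = \left(-34 + 62 \left(48 + 110 + 80\right)\right) \left(- \frac{6}{1625}\right) = \left(-34 + 62 \cdot 238\right) \left(- \frac{6}{1625}\right) = \left(-34 + 14756\right) \left(- \frac{6}{1625}\right) = 14722 \left(- \frac{6}{1625}\right) = - \frac{88332}{1625}$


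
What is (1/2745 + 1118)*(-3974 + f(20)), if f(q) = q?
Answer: -4044824698/915 ≈ -4.4206e+6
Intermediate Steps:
(1/2745 + 1118)*(-3974 + f(20)) = (1/2745 + 1118)*(-3974 + 20) = (1/2745 + 1118)*(-3954) = (3068911/2745)*(-3954) = -4044824698/915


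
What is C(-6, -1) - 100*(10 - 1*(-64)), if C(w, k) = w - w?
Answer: -7400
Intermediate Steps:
C(w, k) = 0
C(-6, -1) - 100*(10 - 1*(-64)) = 0 - 100*(10 - 1*(-64)) = 0 - 100*(10 + 64) = 0 - 100*74 = 0 - 7400 = -7400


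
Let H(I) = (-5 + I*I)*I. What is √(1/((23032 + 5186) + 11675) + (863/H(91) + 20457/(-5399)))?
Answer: 3*I*√1153037728926302957538047/1655182260394 ≈ 1.9462*I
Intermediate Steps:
H(I) = I*(-5 + I²) (H(I) = (-5 + I²)*I = I*(-5 + I²))
√(1/((23032 + 5186) + 11675) + (863/H(91) + 20457/(-5399))) = √(1/((23032 + 5186) + 11675) + (863/((91*(-5 + 91²))) + 20457/(-5399))) = √(1/(28218 + 11675) + (863/((91*(-5 + 8281))) + 20457*(-1/5399))) = √(1/39893 + (863/((91*8276)) - 20457/5399)) = √(1/39893 + (863/753116 - 20457/5399)) = √(1/39893 - 15401834675/4066073284) = √(-12539210706459/3310364520788) = 3*I*√1153037728926302957538047/1655182260394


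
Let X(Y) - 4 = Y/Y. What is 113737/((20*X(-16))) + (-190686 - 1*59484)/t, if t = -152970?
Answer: 580778863/509900 ≈ 1139.0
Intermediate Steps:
X(Y) = 5 (X(Y) = 4 + Y/Y = 4 + 1 = 5)
113737/((20*X(-16))) + (-190686 - 1*59484)/t = 113737/((20*5)) + (-190686 - 1*59484)/(-152970) = 113737/100 + (-190686 - 59484)*(-1/152970) = 113737*(1/100) - 250170*(-1/152970) = 113737/100 + 8339/5099 = 580778863/509900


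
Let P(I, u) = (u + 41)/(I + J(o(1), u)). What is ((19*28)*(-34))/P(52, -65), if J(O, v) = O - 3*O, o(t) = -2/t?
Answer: 126616/3 ≈ 42205.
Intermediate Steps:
J(O, v) = -2*O
P(I, u) = (41 + u)/(4 + I) (P(I, u) = (u + 41)/(I - (-4)/1) = (41 + u)/(I - (-4)) = (41 + u)/(I - 2*(-2)) = (41 + u)/(I + 4) = (41 + u)/(4 + I))
((19*28)*(-34))/P(52, -65) = ((19*28)*(-34))/(((41 - 65)/(4 + 52))) = (532*(-34))/((-24/56)) = -18088/((1/56)*(-24)) = -18088/(-3/7) = -18088*(-7/3) = 126616/3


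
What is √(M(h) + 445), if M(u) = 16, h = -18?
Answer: √461 ≈ 21.471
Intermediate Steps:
√(M(h) + 445) = √(16 + 445) = √461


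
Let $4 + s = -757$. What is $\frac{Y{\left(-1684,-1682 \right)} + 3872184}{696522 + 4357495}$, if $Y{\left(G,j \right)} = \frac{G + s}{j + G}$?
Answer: $\frac{4344591263}{5670607074} \approx 0.76616$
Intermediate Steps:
$s = -761$ ($s = -4 - 757 = -761$)
$Y{\left(G,j \right)} = \frac{-761 + G}{G + j}$ ($Y{\left(G,j \right)} = \frac{G - 761}{j + G} = \frac{-761 + G}{G + j}$)
$\frac{Y{\left(-1684,-1682 \right)} + 3872184}{696522 + 4357495} = \frac{\frac{-761 - 1684}{-1684 - 1682} + 3872184}{696522 + 4357495} = \frac{\frac{1}{-3366} \left(-2445\right) + 3872184}{5054017} = \left(\left(- \frac{1}{3366}\right) \left(-2445\right) + 3872184\right) \frac{1}{5054017} = \left(\frac{815}{1122} + 3872184\right) \frac{1}{5054017} = \frac{4344591263}{1122} \cdot \frac{1}{5054017} = \frac{4344591263}{5670607074}$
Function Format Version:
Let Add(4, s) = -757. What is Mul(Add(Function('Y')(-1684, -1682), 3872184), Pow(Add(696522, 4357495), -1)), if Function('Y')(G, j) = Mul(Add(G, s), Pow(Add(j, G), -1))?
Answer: Rational(4344591263, 5670607074) ≈ 0.76616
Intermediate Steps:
s = -761 (s = Add(-4, -757) = -761)
Function('Y')(G, j) = Mul(Pow(Add(G, j), -1), Add(-761, G)) (Function('Y')(G, j) = Mul(Add(G, -761), Pow(Add(j, G), -1)) = Mul(Add(-761, G), Pow(Add(G, j), -1)) = Mul(Pow(Add(G, j), -1), Add(-761, G)))
Mul(Add(Function('Y')(-1684, -1682), 3872184), Pow(Add(696522, 4357495), -1)) = Mul(Add(Mul(Pow(Add(-1684, -1682), -1), Add(-761, -1684)), 3872184), Pow(Add(696522, 4357495), -1)) = Mul(Add(Mul(Pow(-3366, -1), -2445), 3872184), Pow(5054017, -1)) = Mul(Add(Mul(Rational(-1, 3366), -2445), 3872184), Rational(1, 5054017)) = Mul(Add(Rational(815, 1122), 3872184), Rational(1, 5054017)) = Mul(Rational(4344591263, 1122), Rational(1, 5054017)) = Rational(4344591263, 5670607074)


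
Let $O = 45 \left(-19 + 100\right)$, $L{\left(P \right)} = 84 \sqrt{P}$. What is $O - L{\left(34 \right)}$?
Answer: $3645 - 84 \sqrt{34} \approx 3155.2$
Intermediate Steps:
$O = 3645$ ($O = 45 \cdot 81 = 3645$)
$O - L{\left(34 \right)} = 3645 - 84 \sqrt{34}$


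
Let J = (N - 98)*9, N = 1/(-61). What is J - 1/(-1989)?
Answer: -107030018/121329 ≈ -882.15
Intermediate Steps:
N = -1/61 ≈ -0.016393
J = -53811/61 (J = (-1/61 - 98)*9 = -5979/61*9 = -53811/61 ≈ -882.15)
J - 1/(-1989) = -53811/61 - 1/(-1989) = -53811/61 - 1*(-1/1989) = -53811/61 + 1/1989 = -107030018/121329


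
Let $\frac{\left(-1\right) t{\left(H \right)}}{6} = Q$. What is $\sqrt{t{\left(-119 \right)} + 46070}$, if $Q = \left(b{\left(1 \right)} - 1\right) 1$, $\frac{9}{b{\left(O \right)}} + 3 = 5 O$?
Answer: $\sqrt{46049} \approx 214.59$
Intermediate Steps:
$b{\left(O \right)} = \frac{9}{-3 + 5 O}$
$Q = \frac{7}{2}$ ($Q = \left(\frac{9}{-3 + 5 \cdot 1} - 1\right) 1 = \left(\frac{9}{-3 + 5} - 1\right) 1 = \left(\frac{9}{2} - 1\right) 1 = \frac{7}{2} \cdot 1 = \frac{7}{2} \approx 3.5$)
$t{\left(H \right)} = -21$ ($t{\left(H \right)} = \left(-6\right) \frac{7}{2} = -21$)
$\sqrt{t{\left(-119 \right)} + 46070} = \sqrt{-21 + 46070} = \sqrt{46049}$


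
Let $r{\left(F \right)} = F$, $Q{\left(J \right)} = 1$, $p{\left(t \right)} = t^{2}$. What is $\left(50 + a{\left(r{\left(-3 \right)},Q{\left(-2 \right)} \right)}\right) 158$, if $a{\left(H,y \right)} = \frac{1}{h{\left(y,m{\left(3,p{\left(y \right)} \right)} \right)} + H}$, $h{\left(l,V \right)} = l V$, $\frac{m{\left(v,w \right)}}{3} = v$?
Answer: $\frac{23779}{3} \approx 7926.3$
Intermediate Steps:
$m{\left(v,w \right)} = 3 v$
$h{\left(l,V \right)} = V l$
$a{\left(H,y \right)} = \frac{1}{H + 9 y}$ ($a{\left(H,y \right)} = \frac{1}{3 \cdot 3 y + H} = \frac{1}{9 y + H} = \frac{1}{H + 9 y}$)
$\left(50 + a{\left(r{\left(-3 \right)},Q{\left(-2 \right)} \right)}\right) 158 = \left(50 + \frac{1}{-3 + 9 \cdot 1}\right) 158 = \left(50 + \frac{1}{-3 + 9}\right) 158 = \left(50 + \frac{1}{6}\right) 158 = \frac{301}{6} \cdot 158 = \frac{23779}{3}$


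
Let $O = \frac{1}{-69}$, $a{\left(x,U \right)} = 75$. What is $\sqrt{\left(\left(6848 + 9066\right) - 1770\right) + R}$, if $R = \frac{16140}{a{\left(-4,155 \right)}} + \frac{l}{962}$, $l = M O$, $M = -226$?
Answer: $\frac{\sqrt{395420053403505}}{165945} \approx 119.83$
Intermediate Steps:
$O = - \frac{1}{69} \approx -0.014493$
$l = \frac{226}{69}$ ($l = \left(-226\right) \left(- \frac{1}{69}\right) = \frac{226}{69} \approx 3.2754$)
$R = \frac{35711929}{165945}$ ($R = \frac{16140}{75} + \frac{226}{69 \cdot 962} = 16140 \cdot \frac{1}{75} + \frac{226}{69} \cdot \frac{1}{962} = \frac{1076}{5} + \frac{113}{33189} = \frac{35711929}{165945} \approx 215.2$)
$\sqrt{\left(\left(6848 + 9066\right) - 1770\right) + R} = \sqrt{\left(\left(6848 + 9066\right) - 1770\right) + \frac{35711929}{165945}} = \sqrt{\left(15914 - 1770\right) + \frac{35711929}{165945}} = \sqrt{14144 + \frac{35711929}{165945}} = \sqrt{\frac{2382838009}{165945}} = \frac{\sqrt{395420053403505}}{165945}$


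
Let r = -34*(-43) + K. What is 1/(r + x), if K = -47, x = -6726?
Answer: -1/5311 ≈ -0.00018829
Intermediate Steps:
r = 1415 (r = -34*(-43) - 47 = 1462 - 47 = 1415)
1/(r + x) = 1/(1415 - 6726) = 1/(-5311) = -1/5311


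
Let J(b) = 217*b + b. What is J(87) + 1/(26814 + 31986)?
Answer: 1115200801/58800 ≈ 18966.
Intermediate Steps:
J(b) = 218*b
J(87) + 1/(26814 + 31986) = 218*87 + 1/(26814 + 31986) = 18966 + 1/58800 = 1115200801/58800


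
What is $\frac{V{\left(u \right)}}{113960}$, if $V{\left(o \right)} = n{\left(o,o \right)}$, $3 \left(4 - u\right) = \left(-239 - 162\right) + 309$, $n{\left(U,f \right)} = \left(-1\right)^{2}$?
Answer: $\frac{1}{113960} \approx 8.775 \cdot 10^{-6}$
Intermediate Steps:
$n{\left(U,f \right)} = 1$
$u = \frac{104}{3}$ ($u = 4 - \frac{\left(-239 - 162\right) + 309}{3} = 4 - \frac{-401 + 309}{3} = 4 - - \frac{92}{3} = 4 + \frac{92}{3} = \frac{104}{3} \approx 34.667$)
$V{\left(o \right)} = 1$
$\frac{V{\left(u \right)}}{113960} = 1 \cdot \frac{1}{113960} = \frac{1}{113960}$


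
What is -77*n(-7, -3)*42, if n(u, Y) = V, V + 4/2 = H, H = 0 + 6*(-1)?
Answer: 25872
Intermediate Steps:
H = -6 (H = 0 - 6 = -6)
V = -8 (V = -2 - 6 = -8)
n(u, Y) = -8
-77*n(-7, -3)*42 = -77*(-8)*42 = 616*42 = 25872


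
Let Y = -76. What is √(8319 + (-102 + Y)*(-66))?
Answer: √20067 ≈ 141.66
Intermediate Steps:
√(8319 + (-102 + Y)*(-66)) = √(8319 + (-102 - 76)*(-66)) = √(8319 - 178*(-66)) = √(8319 + 11748) = √20067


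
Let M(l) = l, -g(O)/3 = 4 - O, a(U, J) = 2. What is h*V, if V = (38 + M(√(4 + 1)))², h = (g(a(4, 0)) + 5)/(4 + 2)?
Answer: -(38 + √5)²/6 ≈ -269.82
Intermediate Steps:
g(O) = -12 + 3*O (g(O) = -3*(4 - O) = -12 + 3*O)
h = -⅙ (h = ((-12 + 3*2) + 5)/(4 + 2) = ((-12 + 6) + 5)/6 = (-6 + 5)*(⅙) = -1*⅙ = -⅙ ≈ -0.16667)
V = (38 + √5)² (V = (38 + √(4 + 1))² = (38 + √5)² ≈ 1618.9)
h*V = -(38 + √5)²/6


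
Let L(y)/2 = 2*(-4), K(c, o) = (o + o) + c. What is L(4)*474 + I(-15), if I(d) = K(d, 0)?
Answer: -7599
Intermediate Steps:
K(c, o) = c + 2*o (K(c, o) = 2*o + c = c + 2*o)
L(y) = -16 (L(y) = 2*(2*(-4)) = 2*(-8) = -16)
I(d) = d (I(d) = d + 2*0 = d + 0 = d)
L(4)*474 + I(-15) = -16*474 - 15 = -7584 - 15 = -7599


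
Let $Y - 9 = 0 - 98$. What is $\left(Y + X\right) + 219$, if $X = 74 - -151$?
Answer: $355$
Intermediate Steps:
$X = 225$ ($X = 74 + 151 = 225$)
$Y = -89$ ($Y = 9 + \left(0 - 98\right) = 9 - 98 = -89$)
$\left(Y + X\right) + 219 = \left(-89 + 225\right) + 219 = 136 + 219 = 355$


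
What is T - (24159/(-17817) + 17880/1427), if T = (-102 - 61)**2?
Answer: 225076328568/8474953 ≈ 26558.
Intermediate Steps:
T = 26569 (T = (-163)**2 = 26569)
T - (24159/(-17817) + 17880/1427) = 26569 - (24159/(-17817) + 17880/1427) = 26569 - (24159*(-1/17817) + 17880*(1/1427)) = 26569 - (-8053/5939 + 17880/1427) = 26569 - 1*94697689/8474953 = 26569 - 94697689/8474953 = 225076328568/8474953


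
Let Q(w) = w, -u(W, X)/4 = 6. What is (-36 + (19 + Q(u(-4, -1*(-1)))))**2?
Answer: 1681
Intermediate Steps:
u(W, X) = -24 (u(W, X) = -4*6 = -24)
(-36 + (19 + Q(u(-4, -1*(-1)))))**2 = (-36 + (19 - 24))**2 = (-36 - 5)**2 = (-41)**2 = 1681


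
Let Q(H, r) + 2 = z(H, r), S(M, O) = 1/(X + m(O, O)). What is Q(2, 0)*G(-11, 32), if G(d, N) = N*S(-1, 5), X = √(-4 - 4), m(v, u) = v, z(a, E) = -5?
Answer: -1120/33 + 448*I*√2/33 ≈ -33.939 + 19.199*I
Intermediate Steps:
X = 2*I*√2 (X = √(-8) = 2*I*√2 ≈ 2.8284*I)
S(M, O) = 1/(O + 2*I*√2) (S(M, O) = 1/(2*I*√2 + O) = 1/(O + 2*I*√2))
Q(H, r) = -7 (Q(H, r) = -2 - 5 = -7)
G(d, N) = N/(5 + 2*I*√2)
Q(2, 0)*G(-11, 32) = -7*((5/33)*32 - 2/33*I*32*√2) = -7*(160/33 - 64*I*√2/33) = -1120/33 + 448*I*√2/33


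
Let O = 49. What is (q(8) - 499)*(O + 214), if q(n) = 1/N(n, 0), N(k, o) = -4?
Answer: -525211/4 ≈ -1.3130e+5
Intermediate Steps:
q(n) = -1/4 (q(n) = 1/(-4) = -1/4)
(q(8) - 499)*(O + 214) = (-1/4 - 499)*(49 + 214) = -1997/4*263 = -525211/4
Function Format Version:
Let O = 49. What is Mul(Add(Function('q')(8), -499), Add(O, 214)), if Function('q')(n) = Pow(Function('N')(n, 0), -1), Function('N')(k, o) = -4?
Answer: Rational(-525211, 4) ≈ -1.3130e+5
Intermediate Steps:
Function('q')(n) = Rational(-1, 4) (Function('q')(n) = Pow(-4, -1) = Rational(-1, 4))
Mul(Add(Function('q')(8), -499), Add(O, 214)) = Mul(Add(Rational(-1, 4), -499), Add(49, 214)) = Mul(Rational(-1997, 4), 263) = Rational(-525211, 4)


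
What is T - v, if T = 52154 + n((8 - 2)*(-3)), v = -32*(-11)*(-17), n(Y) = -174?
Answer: 57964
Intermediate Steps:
v = -5984 (v = 352*(-17) = -5984)
T = 51980 (T = 52154 - 174 = 51980)
T - v = 51980 - 1*(-5984) = 51980 + 5984 = 57964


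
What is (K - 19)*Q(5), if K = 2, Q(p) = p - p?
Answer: 0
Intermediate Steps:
Q(p) = 0
(K - 19)*Q(5) = (2 - 19)*0 = -17*0 = 0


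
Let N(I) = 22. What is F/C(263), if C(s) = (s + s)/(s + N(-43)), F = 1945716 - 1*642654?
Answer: 185686335/263 ≈ 7.0603e+5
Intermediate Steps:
F = 1303062 (F = 1945716 - 642654 = 1303062)
C(s) = 2*s/(22 + s) (C(s) = (s + s)/(s + 22) = (2*s)/(22 + s) = 2*s/(22 + s))
F/C(263) = 1303062/((2*263/(22 + 263))) = 1303062/((2*263/285)) = 1303062/((2*263*(1/285))) = 1303062/(526/285) = 1303062*(285/526) = 185686335/263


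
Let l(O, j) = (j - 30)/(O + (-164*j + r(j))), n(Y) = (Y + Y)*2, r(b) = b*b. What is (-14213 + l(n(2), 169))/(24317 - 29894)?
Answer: 12123550/4757181 ≈ 2.5485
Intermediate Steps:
r(b) = b²
n(Y) = 4*Y (n(Y) = (2*Y)*2 = 4*Y)
l(O, j) = (-30 + j)/(O + j² - 164*j) (l(O, j) = (j - 30)/(O + (-164*j + j²)) = (-30 + j)/(O + (j² - 164*j)) = (-30 + j)/(O + j² - 164*j))
(-14213 + l(n(2), 169))/(24317 - 29894) = (-14213 + (-30 + 169)/(4*2 + 169² - 164*169))/(24317 - 29894) = (-14213 + 139/(8 + 28561 - 27716))/(-5577) = (-14213 + 139/853)*(-1/5577) = -12123550/853*(-1/5577) = 12123550/4757181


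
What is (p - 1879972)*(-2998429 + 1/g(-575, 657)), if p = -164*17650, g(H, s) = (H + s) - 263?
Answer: 2591234946451800/181 ≈ 1.4316e+13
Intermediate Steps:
g(H, s) = -263 + H + s
p = -2894600
(p - 1879972)*(-2998429 + 1/g(-575, 657)) = (-2894600 - 1879972)*(-2998429 + 1/(-263 - 575 + 657)) = -4774572*(-2998429 + 1/(-181)) = -4774572*(-2998429 - 1/181) = -4774572*(-542715650/181) = 2591234946451800/181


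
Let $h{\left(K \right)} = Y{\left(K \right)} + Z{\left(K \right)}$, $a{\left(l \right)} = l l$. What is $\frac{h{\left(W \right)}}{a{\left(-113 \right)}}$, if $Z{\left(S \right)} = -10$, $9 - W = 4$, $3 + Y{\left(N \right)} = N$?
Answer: $- \frac{8}{12769} \approx -0.00062652$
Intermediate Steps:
$Y{\left(N \right)} = -3 + N$
$W = 5$ ($W = 9 - 4 = 5$)
$a{\left(l \right)} = l^{2}$
$h{\left(K \right)} = -13 + K$ ($h{\left(K \right)} = \left(-3 + K\right) - 10 = -13 + K$)
$\frac{h{\left(W \right)}}{a{\left(-113 \right)}} = \frac{-13 + 5}{\left(-113\right)^{2}} = - \frac{8}{12769}$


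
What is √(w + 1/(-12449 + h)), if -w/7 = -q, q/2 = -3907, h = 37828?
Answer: I*√35230633950039/25379 ≈ 233.88*I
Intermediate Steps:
q = -7814 (q = 2*(-3907) = -7814)
w = -54698 (w = -(-7)*(-7814) = -7*7814 = -54698)
√(w + 1/(-12449 + h)) = √(-54698 + 1/(-12449 + 37828)) = √(-54698 + 1/25379) = √(-1388180541/25379) = I*√35230633950039/25379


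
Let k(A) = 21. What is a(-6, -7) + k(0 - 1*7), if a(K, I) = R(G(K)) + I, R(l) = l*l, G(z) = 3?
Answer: 23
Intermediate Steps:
R(l) = l²
a(K, I) = 9 + I (a(K, I) = 3² + I = 9 + I)
a(-6, -7) + k(0 - 1*7) = (9 - 7) + 21 = 2 + 21 = 23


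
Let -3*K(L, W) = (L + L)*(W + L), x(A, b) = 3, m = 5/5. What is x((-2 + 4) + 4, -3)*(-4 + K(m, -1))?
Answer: -12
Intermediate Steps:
m = 1 (m = 5*(⅕) = 1)
K(L, W) = -2*L*(L + W)/3 (K(L, W) = -(L + L)*(W + L)/3 = -2*L*(L + W)/3)
x((-2 + 4) + 4, -3)*(-4 + K(m, -1)) = 3*(-4 - ⅔*1*(1 - 1)) = 3*(-4 - ⅔*1*0) = 3*(-4 + 0) = 3*(-4) = -12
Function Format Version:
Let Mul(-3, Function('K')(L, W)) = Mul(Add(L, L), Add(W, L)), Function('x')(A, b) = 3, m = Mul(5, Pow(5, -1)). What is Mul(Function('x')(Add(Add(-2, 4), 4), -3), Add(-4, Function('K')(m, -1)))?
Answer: -12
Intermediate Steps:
m = 1 (m = Mul(5, Rational(1, 5)) = 1)
Function('K')(L, W) = Mul(Rational(-2, 3), L, Add(L, W)) (Function('K')(L, W) = Mul(Rational(-1, 3), Mul(Add(L, L), Add(W, L))) = Mul(Rational(-1, 3), Mul(Mul(2, L), Add(L, W))) = Mul(Rational(-1, 3), Mul(2, L, Add(L, W))) = Mul(Rational(-2, 3), L, Add(L, W)))
Mul(Function('x')(Add(Add(-2, 4), 4), -3), Add(-4, Function('K')(m, -1))) = Mul(3, Add(-4, Mul(Rational(-2, 3), 1, Add(1, -1)))) = Mul(3, Add(-4, Mul(Rational(-2, 3), 1, 0))) = Mul(3, Add(-4, 0)) = Mul(3, -4) = -12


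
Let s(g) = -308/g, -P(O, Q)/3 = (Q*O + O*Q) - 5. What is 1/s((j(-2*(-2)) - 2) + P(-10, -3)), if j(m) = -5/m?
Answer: 673/1232 ≈ 0.54627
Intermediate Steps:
P(O, Q) = 15 - 6*O*Q (P(O, Q) = -3*((Q*O + O*Q) - 5) = -3*((O*Q + O*Q) - 5) = -3*(2*O*Q - 5) = -3*(-5 + 2*O*Q) = 15 - 6*O*Q)
1/s((j(-2*(-2)) - 2) + P(-10, -3)) = 1/(-308/((-5/((-2*(-2))) - 2) + (15 - 6*(-10)*(-3)))) = 1/(-308/((-5/4 - 2) + (15 - 180))) = 1/(-308/((-5*1/4 - 2) - 165)) = 1/(-308/((-5/4 - 2) - 165)) = 1/(-308/(-13/4 - 165)) = 1/(-308/(-673/4)) = 1/(-308*(-4/673)) = 1/(1232/673) = 673/1232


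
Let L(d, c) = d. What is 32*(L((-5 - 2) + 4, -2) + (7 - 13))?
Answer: -288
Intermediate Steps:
32*(L((-5 - 2) + 4, -2) + (7 - 13)) = 32*(((-5 - 2) + 4) + (7 - 13)) = 32*((-7 + 4) - 6) = 32*(-3 - 6) = 32*(-9) = -288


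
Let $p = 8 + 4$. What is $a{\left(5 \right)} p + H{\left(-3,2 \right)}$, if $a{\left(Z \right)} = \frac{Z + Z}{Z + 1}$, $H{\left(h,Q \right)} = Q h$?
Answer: $14$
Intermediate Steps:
$a{\left(Z \right)} = \frac{2 Z}{1 + Z}$
$p = 12$
$a{\left(5 \right)} p + H{\left(-3,2 \right)} = 2 \cdot 5 \frac{1}{1 + 5} \cdot 12 + 2 \left(-3\right) = 2 \cdot 5 \cdot \frac{1}{6} \cdot 12 - 6 = \frac{5}{3} \cdot 12 - 6 = 20 - 6 = 14$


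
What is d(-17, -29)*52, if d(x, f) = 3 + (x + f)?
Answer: -2236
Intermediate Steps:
d(x, f) = 3 + f + x (d(x, f) = 3 + (f + x) = 3 + f + x)
d(-17, -29)*52 = (3 - 29 - 17)*52 = -43*52 = -2236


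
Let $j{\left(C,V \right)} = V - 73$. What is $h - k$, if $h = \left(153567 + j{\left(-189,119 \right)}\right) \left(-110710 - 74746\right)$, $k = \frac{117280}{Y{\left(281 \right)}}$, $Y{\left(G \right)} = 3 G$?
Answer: $- \frac{24015765598384}{843} \approx -2.8488 \cdot 10^{10}$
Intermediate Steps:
$j{\left(C,V \right)} = -73 + V$ ($j{\left(C,V \right)} = V - 73 = -73 + V$)
$k = \frac{117280}{843}$ ($k = \frac{117280}{3 \cdot 281} = \frac{117280}{843} \approx 139.12$)
$h = -28488452528$ ($h = \left(153567 + \left(-73 + 119\right)\right) \left(-110710 - 74746\right) = \left(153567 + 46\right) \left(-185456\right) = 153613 \left(-185456\right) = -28488452528$)
$h - k = -28488452528 - \frac{117280}{843} = - \frac{24015765598384}{843}$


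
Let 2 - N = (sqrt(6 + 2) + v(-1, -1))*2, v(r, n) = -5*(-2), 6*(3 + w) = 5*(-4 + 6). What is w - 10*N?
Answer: 536/3 + 40*sqrt(2) ≈ 235.24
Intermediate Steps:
w = -4/3 (w = -3 + (5*(-4 + 6))/6 = -3 + (5*2)/6 = -3 + (1/6)*10 = -3 + 5/3 = -4/3 ≈ -1.3333)
v(r, n) = 10
N = -18 - 4*sqrt(2) (N = 2 - (sqrt(6 + 2) + 10)*2 = 2 - (sqrt(8) + 10)*2 = 2 - (2*sqrt(2) + 10)*2 = 2 - (10 + 2*sqrt(2))*2 = 2 - (20 + 4*sqrt(2)) = 2 + (-20 - 4*sqrt(2)) = -18 - 4*sqrt(2) ≈ -23.657)
w - 10*N = -4/3 - 10*(-18 - 4*sqrt(2)) = -4/3 + (180 + 40*sqrt(2)) = 536/3 + 40*sqrt(2)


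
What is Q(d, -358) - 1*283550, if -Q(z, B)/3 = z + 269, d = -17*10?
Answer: -283847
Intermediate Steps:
d = -170
Q(z, B) = -807 - 3*z (Q(z, B) = -3*(z + 269) = -3*(269 + z) = -807 - 3*z)
Q(d, -358) - 1*283550 = (-807 - 3*(-170)) - 1*283550 = (-807 + 510) - 283550 = -297 - 283550 = -283847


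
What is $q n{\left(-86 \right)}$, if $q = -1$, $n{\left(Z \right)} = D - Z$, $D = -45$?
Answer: $-41$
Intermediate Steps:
$n{\left(Z \right)} = -45 - Z$
$q n{\left(-86 \right)} = - (-45 - -86) = - (-45 + 86) = \left(-1\right) 41 = -41$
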